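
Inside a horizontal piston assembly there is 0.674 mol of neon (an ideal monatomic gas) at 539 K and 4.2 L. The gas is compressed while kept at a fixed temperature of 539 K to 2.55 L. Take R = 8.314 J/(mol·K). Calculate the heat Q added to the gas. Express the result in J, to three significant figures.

Isothermal ⇒ ΔU = 0, so Q = W = nRT ln(V₂/V₁).
Q = (0.674)(8.314)(539) ln(2.55/4.2) = 3020 × -0.499 = -1507 J.

Q ≈ -1510 J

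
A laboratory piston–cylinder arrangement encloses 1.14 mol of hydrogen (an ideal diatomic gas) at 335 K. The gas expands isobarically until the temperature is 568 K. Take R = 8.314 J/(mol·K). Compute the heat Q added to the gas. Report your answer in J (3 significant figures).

Q ≈ 7730 J

Isobaric: W = nRΔT = (1.14)(8.314)(233) = 2208 J.
ΔU = nCᵥΔT with Cᵥ = 5R/2: ΔU = (1.14)(20.79)(233) = 5521 J.
Q = ΔU + W = 5521 + 2208 = 7729 J.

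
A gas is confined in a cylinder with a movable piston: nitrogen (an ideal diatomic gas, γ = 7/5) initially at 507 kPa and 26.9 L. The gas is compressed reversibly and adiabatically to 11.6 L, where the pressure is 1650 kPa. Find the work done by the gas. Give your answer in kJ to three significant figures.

W ≈ -13.8 kJ

Adiabatic: W = (P₁V₁ − P₂V₂)/(γ − 1) with γ = 7/5.
P₁V₁ = 13638 J, P₂V₂ = 19140 J.
W = (13638 − 19140) / 0.4 = -13754 J.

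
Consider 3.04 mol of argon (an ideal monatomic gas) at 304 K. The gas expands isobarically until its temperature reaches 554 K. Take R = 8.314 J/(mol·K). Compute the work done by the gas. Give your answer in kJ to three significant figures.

W ≈ 6.32 kJ

Isobaric: W = P ΔV = nR ΔT.
W = (3.04)(8.314)(554 − 304) = 6319 J.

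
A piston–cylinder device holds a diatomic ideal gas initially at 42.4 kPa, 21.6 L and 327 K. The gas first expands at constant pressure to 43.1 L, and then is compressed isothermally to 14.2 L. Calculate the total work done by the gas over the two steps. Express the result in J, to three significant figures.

Step 1 (isobaric): W = PΔV = (42.4 kPa)(43.1 − 21.6 L) = 911.6 J.
After step 1: P = 42.4 kPa, V = 43.1 L, T = 652.5 K.
Step 2 (isothermal): W = P₁V₁ ln(V₂/V₁) = (1827) ln(14.2/43.1) = -2029 J.
W_total = 911.6 − 2029 = -1117 J.

W_total ≈ -1120 J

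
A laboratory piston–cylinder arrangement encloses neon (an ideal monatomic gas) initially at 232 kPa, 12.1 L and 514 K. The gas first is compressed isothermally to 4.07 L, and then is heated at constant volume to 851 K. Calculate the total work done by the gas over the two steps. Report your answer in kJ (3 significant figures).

W_total ≈ -3.06 kJ

Step 1 (isothermal): W = P₁V₁ ln(V₂/V₁) = (2807) ln(4.07/12.1) = -3059 J.
Step 2 (isochoric): W = 0 (constant volume).
W_total = -3059 + 0 = -3059 J.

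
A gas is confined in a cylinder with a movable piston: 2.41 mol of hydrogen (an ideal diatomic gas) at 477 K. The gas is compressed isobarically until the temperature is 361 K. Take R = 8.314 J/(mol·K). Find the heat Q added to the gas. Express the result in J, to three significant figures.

Isobaric: W = nRΔT = (2.41)(8.314)(-116) = -2324 J.
ΔU = nCᵥΔT with Cᵥ = 5R/2: ΔU = (2.41)(20.79)(-116) = -5811 J.
Q = ΔU + W = -5811 − 2324 = -8135 J.

Q ≈ -8130 J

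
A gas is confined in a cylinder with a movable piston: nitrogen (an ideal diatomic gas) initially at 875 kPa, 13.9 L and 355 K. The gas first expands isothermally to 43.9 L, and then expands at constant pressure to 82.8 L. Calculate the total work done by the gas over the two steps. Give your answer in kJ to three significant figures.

Step 1 (isothermal): W = P₁V₁ ln(V₂/V₁) = (12162) ln(43.9/13.9) = 13987 J.
After step 1: P = 277.1 kPa, V = 43.9 L, T = 355 K.
Step 2 (isobaric): W = PΔV = (277.1 kPa)(82.8 − 43.9 L) = 10777 J.
W_total = 13987 + 10777 = 24764 J.

W_total ≈ 24.8 kJ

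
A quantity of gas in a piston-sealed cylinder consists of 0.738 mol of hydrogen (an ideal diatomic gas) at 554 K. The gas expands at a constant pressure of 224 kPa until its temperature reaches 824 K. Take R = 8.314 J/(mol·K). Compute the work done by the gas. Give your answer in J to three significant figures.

Isobaric: W = P ΔV = nR ΔT.
W = (0.738)(8.314)(824 − 554) = 1657 J.

W ≈ 1660 J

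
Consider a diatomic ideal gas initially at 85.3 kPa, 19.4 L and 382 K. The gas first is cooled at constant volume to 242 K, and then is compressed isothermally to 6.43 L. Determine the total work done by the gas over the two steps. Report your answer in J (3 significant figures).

Step 1 (isochoric): W = 0 (constant volume).
After step 1: P = 54.04 kPa (V unchanged).
Step 2 (isothermal): W = P₁V₁ ln(V₂/V₁) = (1048) ln(6.43/19.4) = -1158 J.
W_total = 0 − 1158 = -1158 J.

W_total ≈ -1160 J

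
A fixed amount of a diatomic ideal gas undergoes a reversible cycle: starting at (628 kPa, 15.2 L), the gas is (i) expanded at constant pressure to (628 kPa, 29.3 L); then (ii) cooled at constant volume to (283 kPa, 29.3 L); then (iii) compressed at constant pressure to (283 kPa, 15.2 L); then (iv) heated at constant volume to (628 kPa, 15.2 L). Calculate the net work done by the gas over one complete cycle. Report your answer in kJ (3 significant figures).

W_net ≈ 4.86 kJ

Constant-volume legs do no work.
W(i) = (628)(29.3 − 15.2) = 8855 J; W(iii) = (283)(15.2 − 29.3) = -3990 J.
W_net = 8855 − 3990 = 4865 J (the clockwise enclosed area).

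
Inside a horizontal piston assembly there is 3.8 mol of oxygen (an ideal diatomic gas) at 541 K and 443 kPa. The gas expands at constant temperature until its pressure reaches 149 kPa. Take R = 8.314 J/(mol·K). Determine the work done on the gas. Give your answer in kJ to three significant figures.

Isothermal process: W = nRT ln(V₂/V₁) = nRT ln(P₁/P₂).
W = (3.8)(8.314)(541) × ln(443/149)
  = 17092 × ln(2.973) = 17092 × 1.09
W_by_gas = 18624 J; work on gas = −W_by = -18624 J.

W ≈ -18.6 kJ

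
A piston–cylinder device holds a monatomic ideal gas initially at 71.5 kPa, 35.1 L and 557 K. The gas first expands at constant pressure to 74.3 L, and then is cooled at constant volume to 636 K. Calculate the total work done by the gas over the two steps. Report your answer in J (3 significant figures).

Step 1 (isobaric): W = PΔV = (71.5 kPa)(74.3 − 35.1 L) = 2803 J.
Step 2 (isochoric): W = 0 (constant volume).
W_total = 2803 + 0 = 2803 J.

W_total ≈ 2800 J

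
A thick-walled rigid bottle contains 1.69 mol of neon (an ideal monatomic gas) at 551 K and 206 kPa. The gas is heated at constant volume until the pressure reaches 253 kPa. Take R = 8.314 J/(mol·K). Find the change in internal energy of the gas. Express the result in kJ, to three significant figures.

Constant volume ⇒ W = 0, so Q = ΔU = nCᵥΔT with Cᵥ = 3R/2 = 12.47 J/(mol·K).
At constant V, T₂/T₁ = P₂/P₁ ⇒ ΔT = T₁(P₂/P₁ − 1) = 551·(253/206 − 1) = 125.7 K.
ΔU = (1.69)(12.47)(125.7) = 2650 J.

ΔU ≈ 2.65 kJ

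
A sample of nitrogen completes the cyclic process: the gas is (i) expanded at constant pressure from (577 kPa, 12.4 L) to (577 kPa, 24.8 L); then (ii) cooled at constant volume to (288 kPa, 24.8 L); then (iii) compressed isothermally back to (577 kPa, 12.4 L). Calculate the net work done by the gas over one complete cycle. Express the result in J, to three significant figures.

Leg (i): W = PΔV = (577)(24.8 − 12.4) = 7155 J.
Leg (ii): W = 0.
Leg (iii): W = PᵢVᵢ ln(V_f/Vᵢ) = (7142) ln(12.4/24.8) = -4951 J.
W_net = 7155 − 4951 = 2204 J.

W_net ≈ 2200 J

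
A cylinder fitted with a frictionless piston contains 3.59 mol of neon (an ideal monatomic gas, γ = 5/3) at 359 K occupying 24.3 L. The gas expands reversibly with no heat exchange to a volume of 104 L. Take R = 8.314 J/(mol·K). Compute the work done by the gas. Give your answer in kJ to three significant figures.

Adiabatic: TV^(γ−1) = const with γ = 5/3.
T₂ = T₁ (V₁/V₂)^(γ−1) = 359 × (24.3/104)^0.667 = 359 × 0.3794 = 136.2 K.
W_by = nCᵥ(T₁ − T₂) = (3.59)(12.47)(359 − 136.2) = 9975 J.

W ≈ 9.98 kJ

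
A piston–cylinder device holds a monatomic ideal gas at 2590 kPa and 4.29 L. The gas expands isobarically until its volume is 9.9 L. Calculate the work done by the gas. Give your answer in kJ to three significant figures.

W ≈ 14.5 kJ

Isobaric: W = P ΔV.
W = (2590 kPa)(9.9 − 4.29 L) = (2590)(5.61) = 14530 J.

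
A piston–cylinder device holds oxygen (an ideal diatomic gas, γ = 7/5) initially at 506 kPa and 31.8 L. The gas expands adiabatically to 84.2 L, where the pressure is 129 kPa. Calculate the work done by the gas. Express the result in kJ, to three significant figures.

Adiabatic: W = (P₁V₁ − P₂V₂)/(γ − 1) with γ = 7/5.
P₁V₁ = 16091 J, P₂V₂ = 10862 J.
W = (16091 − 10862) / 0.4 = 13073 J.

W ≈ 13.1 kJ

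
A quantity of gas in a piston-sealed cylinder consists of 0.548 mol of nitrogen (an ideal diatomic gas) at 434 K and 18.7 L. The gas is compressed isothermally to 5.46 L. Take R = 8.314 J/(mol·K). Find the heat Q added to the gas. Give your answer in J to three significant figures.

Q ≈ -2430 J

Isothermal ⇒ ΔU = 0, so Q = W = nRT ln(V₂/V₁).
Q = (0.548)(8.314)(434) ln(5.46/18.7) = 1977 × -1.231 = -2434 J.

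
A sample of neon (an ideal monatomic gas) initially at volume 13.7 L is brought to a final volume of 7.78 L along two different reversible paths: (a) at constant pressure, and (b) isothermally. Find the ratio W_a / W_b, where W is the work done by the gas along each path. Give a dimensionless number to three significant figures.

W_a / W_b ≈ 0.764

Path (a) isobaric: W = P₁(V₂ − V₁) → W_a/(P₁V₁) = -0.4321.
Path (b) isothermal: W = P₁V₁ ln(V₂/V₁) → W_b/(P₁V₁) = -0.5658.
W_a / W_b = -0.4321 / -0.5658 = 0.7637.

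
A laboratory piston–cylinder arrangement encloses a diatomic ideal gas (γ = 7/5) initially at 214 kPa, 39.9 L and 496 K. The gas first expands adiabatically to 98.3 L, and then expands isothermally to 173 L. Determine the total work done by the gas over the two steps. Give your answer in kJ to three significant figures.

Step 1 (adiabatic): W = (P₁V₁ − P₂V₂)/(γ−1) = (8539 − 5953)/0.4 = 6463 J.
After step 1: P = 60.56 kPa, V = 98.3 L, T = 345.8 K.
Step 2 (isothermal): W = P₁V₁ ln(V₂/V₁) = (5953) ln(173/98.3) = 3365 J.
W_total = 6463 + 3365 = 9829 J.

W_total ≈ 9.83 kJ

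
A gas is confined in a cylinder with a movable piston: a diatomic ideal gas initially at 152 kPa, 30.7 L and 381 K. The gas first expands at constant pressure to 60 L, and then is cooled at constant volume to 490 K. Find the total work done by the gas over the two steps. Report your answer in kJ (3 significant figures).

W_total ≈ 4.45 kJ

Step 1 (isobaric): W = PΔV = (152 kPa)(60 − 30.7 L) = 4454 J.
Step 2 (isochoric): W = 0 (constant volume).
W_total = 4454 + 0 = 4454 J.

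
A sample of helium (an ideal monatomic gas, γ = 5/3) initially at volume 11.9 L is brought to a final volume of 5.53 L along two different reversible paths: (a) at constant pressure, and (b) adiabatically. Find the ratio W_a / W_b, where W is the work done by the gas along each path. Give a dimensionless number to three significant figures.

Path (a) isobaric: W = P₁(V₂ − V₁) → W_a/(P₁V₁) = -0.5353.
Path (b) adiabatic: W = P₁V₁(1 − (V₁/V₂)^(γ−1))/(γ−1) → W_b/(P₁V₁) = -1.
W_a / W_b = -0.5353 / -1 = 0.5352.

W_a / W_b ≈ 0.535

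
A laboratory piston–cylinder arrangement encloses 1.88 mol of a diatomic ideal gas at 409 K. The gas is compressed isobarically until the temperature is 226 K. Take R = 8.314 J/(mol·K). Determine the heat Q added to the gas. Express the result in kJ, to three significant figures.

Isobaric: W = nRΔT = (1.88)(8.314)(-183) = -2860 J.
ΔU = nCᵥΔT with Cᵥ = 5R/2: ΔU = (1.88)(20.79)(-183) = -7151 J.
Q = ΔU + W = -7151 − 2860 = -10011 J.

Q ≈ -10.0 kJ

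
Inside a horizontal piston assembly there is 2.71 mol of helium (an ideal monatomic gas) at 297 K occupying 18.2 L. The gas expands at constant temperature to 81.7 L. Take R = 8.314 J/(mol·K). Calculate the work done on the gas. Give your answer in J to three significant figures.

Isothermal: W = nRT ln(V₂/V₁).
W = (2.71)(8.314)(297) × ln(81.7/18.2)
  = 6692 × 1.502
W_by_gas = 10048 J; work on gas = −W_by = -10048 J.

W ≈ -10000 J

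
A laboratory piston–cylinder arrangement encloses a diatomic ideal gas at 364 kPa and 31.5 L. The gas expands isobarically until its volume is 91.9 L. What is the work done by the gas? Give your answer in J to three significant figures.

W ≈ 22000 J

Isobaric: W = P ΔV.
W = (364 kPa)(91.9 − 31.5 L) = (364)(60.4) = 21986 J.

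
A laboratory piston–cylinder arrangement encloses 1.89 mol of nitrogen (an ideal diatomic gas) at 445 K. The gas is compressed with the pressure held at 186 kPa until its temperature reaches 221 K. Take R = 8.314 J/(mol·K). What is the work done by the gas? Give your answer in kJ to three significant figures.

W ≈ -3.52 kJ

Isobaric: W = P ΔV = nR ΔT.
W = (1.89)(8.314)(221 − 445) = -3520 J.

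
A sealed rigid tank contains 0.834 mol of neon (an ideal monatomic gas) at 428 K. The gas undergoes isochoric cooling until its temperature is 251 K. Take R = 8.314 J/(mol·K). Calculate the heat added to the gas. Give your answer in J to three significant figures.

Q ≈ -1840 J

Constant volume ⇒ W = 0, so Q = ΔU = nCᵥΔT with Cᵥ = 3R/2 = 12.47 J/(mol·K).
ΔU = (0.834)(12.47)(251 − 428) = -1841 J.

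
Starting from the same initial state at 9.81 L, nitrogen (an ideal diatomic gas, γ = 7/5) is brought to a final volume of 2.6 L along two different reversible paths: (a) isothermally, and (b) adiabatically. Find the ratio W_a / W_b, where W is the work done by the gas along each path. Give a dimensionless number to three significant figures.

Path (a) isothermal: W = P₁V₁ ln(V₂/V₁) → W_a/(P₁V₁) = -1.328.
Path (b) adiabatic: W = P₁V₁(1 − (V₁/V₂)^(γ−1))/(γ−1) → W_b/(P₁V₁) = -1.752.
W_a / W_b = -1.328 / -1.752 = 0.7578.

W_a / W_b ≈ 0.758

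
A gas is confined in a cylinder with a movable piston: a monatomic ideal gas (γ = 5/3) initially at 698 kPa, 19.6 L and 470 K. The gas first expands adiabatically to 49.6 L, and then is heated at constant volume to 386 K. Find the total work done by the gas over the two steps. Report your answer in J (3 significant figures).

W_total ≈ 9470 J

Step 1 (adiabatic): W = (P₁V₁ − P₂V₂)/(γ−1) = (13681 − 7367)/0.667 = 9471 J.
Step 2 (isochoric): W = 0 (constant volume).
W_total = 9471 + 0 = 9471 J.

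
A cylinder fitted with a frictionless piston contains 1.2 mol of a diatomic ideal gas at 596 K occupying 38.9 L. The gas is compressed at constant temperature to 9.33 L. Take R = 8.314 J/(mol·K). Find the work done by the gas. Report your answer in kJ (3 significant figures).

W ≈ -8.49 kJ

Isothermal: W = nRT ln(V₂/V₁).
W = (1.2)(8.314)(596) × ln(9.33/38.9)
  = 5946 × -1.428
W_by_gas = -8490 J.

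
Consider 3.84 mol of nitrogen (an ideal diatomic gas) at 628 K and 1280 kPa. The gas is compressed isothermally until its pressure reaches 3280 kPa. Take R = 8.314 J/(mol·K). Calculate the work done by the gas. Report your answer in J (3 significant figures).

Isothermal process: W = nRT ln(V₂/V₁) = nRT ln(P₁/P₂).
W = (3.84)(8.314)(628) × ln(1280/3280)
  = 20049 × ln(0.3902) = 20049 × -0.941
W_by_gas = -18866 J.

W ≈ -18900 J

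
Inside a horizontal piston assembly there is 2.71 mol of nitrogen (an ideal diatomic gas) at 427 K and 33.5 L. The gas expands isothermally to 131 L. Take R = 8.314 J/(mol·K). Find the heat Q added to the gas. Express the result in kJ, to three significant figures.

Q ≈ 13.1 kJ

Isothermal ⇒ ΔU = 0, so Q = W = nRT ln(V₂/V₁).
Q = (2.71)(8.314)(427) ln(131/33.5) = 9621 × 1.364 = 13119 J.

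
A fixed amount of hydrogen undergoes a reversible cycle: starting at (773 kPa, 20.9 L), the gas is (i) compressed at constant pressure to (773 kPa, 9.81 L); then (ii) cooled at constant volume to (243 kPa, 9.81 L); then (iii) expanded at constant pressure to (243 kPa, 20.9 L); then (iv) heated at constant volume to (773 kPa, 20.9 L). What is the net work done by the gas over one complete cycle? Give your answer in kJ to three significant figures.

W_net ≈ -5.88 kJ

Constant-volume legs do no work.
W(i) = (773)(9.81 − 20.9) = -8573 J; W(iii) = (243)(20.9 − 9.81) = 2695 J.
W_net = -8573 + 2695 = -5878 J (the counter-clockwise enclosed area).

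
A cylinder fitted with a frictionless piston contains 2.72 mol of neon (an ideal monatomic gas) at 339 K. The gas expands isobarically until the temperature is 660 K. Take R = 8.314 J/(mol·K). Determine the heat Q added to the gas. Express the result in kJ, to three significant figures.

Q ≈ 18.1 kJ

Isobaric: W = nRΔT = (2.72)(8.314)(321) = 7259 J.
ΔU = nCᵥΔT with Cᵥ = 3R/2: ΔU = (2.72)(12.47)(321) = 10889 J.
Q = ΔU + W = 10889 + 7259 = 18148 J.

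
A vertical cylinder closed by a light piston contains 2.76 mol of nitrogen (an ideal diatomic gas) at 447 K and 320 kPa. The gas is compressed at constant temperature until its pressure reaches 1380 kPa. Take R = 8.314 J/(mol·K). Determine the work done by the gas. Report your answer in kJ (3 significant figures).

W ≈ -15.0 kJ

Isothermal process: W = nRT ln(V₂/V₁) = nRT ln(P₁/P₂).
W = (2.76)(8.314)(447) × ln(320/1380)
  = 10257 × ln(0.2319) = 10257 × -1.462
W_by_gas = -14991 J.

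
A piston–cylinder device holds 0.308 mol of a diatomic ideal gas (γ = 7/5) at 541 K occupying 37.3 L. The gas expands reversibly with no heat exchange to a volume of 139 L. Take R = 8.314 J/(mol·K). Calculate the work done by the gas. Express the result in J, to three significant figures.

W ≈ 1420 J

Adiabatic: TV^(γ−1) = const with γ = 7/5.
T₂ = T₁ (V₁/V₂)^(γ−1) = 541 × (37.3/139)^0.4 = 541 × 0.5909 = 319.7 K.
W_by = nCᵥ(T₁ − T₂) = (0.308)(20.79)(541 − 319.7) = 1417 J.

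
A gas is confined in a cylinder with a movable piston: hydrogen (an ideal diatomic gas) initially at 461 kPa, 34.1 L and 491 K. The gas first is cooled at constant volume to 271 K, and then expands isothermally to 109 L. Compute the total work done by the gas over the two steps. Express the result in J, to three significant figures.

Step 1 (isochoric): W = 0 (constant volume).
After step 1: P = 254.4 kPa (V unchanged).
Step 2 (isothermal): W = P₁V₁ ln(V₂/V₁) = (8676) ln(109/34.1) = 10082 J.
W_total = 0 + 10082 = 10082 J.

W_total ≈ 10100 J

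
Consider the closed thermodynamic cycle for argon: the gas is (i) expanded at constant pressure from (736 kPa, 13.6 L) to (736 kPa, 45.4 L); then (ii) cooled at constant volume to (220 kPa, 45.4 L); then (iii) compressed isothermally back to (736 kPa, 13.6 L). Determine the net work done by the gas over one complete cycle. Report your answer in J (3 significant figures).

W_net ≈ 11400 J

Leg (i): W = PΔV = (736)(45.4 − 13.6) = 23405 J.
Leg (ii): W = 0.
Leg (iii): W = PᵢVᵢ ln(V_f/Vᵢ) = (9988) ln(13.6/45.4) = -12040 J.
W_net = 23405 − 12040 = 11365 J.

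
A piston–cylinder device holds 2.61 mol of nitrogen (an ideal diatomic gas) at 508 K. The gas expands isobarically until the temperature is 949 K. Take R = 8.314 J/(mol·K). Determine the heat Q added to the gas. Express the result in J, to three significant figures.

Q ≈ 33500 J

Isobaric: W = nRΔT = (2.61)(8.314)(441) = 9569 J.
ΔU = nCᵥΔT with Cᵥ = 5R/2: ΔU = (2.61)(20.79)(441) = 23924 J.
Q = ΔU + W = 23924 + 9569 = 33493 J.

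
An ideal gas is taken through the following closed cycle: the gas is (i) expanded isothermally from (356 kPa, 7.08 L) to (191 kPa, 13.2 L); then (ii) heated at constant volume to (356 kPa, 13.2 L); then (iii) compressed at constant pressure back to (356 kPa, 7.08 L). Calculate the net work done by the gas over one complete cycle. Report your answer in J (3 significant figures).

Leg (i): W = PᵢVᵢ ln(V_f/Vᵢ) = (2520) ln(13.2/7.08) = 1570 J.
Leg (ii): W = 0.
Leg (iii): W = PΔV = (356)(7.08 − 13.2) = -2179 J.
W_net = 1570 − 2179 = -608.6 J.

W_net ≈ -609 J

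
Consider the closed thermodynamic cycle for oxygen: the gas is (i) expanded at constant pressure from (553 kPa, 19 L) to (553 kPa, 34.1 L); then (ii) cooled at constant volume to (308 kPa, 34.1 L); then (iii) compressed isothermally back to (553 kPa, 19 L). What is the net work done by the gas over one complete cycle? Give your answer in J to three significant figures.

W_net ≈ 2210 J

Leg (i): W = PΔV = (553)(34.1 − 19) = 8350 J.
Leg (ii): W = 0.
Leg (iii): W = PᵢVᵢ ln(V_f/Vᵢ) = (10503) ln(19/34.1) = -6143 J.
W_net = 8350 − 6143 = 2208 J.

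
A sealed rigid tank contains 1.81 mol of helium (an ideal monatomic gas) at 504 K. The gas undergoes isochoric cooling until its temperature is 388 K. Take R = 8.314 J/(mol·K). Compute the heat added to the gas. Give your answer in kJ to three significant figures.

Constant volume ⇒ W = 0, so Q = ΔU = nCᵥΔT with Cᵥ = 3R/2 = 12.47 J/(mol·K).
ΔU = (1.81)(12.47)(388 − 504) = -2618 J.

Q ≈ -2.62 kJ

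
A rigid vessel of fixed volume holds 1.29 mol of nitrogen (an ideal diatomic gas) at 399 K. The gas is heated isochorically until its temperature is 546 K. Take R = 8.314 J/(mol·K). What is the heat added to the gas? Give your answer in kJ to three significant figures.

Constant volume ⇒ W = 0, so Q = ΔU = nCᵥΔT with Cᵥ = 5R/2 = 20.79 J/(mol·K).
ΔU = (1.29)(20.79)(546 − 399) = 3941 J.

Q ≈ 3.94 kJ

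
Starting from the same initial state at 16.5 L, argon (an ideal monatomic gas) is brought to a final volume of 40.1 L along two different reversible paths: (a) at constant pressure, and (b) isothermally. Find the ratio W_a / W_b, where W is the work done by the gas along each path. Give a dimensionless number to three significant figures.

W_a / W_b ≈ 1.61

Path (a) isobaric: W = P₁(V₂ − V₁) → W_a/(P₁V₁) = 1.43.
Path (b) isothermal: W = P₁V₁ ln(V₂/V₁) → W_b/(P₁V₁) = 0.888.
W_a / W_b = 1.43 / 0.888 = 1.611.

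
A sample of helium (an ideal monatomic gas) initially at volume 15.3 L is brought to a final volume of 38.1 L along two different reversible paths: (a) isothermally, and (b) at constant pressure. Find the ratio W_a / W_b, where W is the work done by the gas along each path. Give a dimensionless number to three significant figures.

W_a / W_b ≈ 0.612

Path (a) isothermal: W = P₁V₁ ln(V₂/V₁) → W_a/(P₁V₁) = 0.9124.
Path (b) isobaric: W = P₁(V₂ − V₁) → W_b/(P₁V₁) = 1.49.
W_a / W_b = 0.9124 / 1.49 = 0.6122.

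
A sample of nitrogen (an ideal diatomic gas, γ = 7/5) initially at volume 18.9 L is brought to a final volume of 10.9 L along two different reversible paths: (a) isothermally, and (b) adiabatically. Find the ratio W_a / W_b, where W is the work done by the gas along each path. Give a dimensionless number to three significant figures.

W_a / W_b ≈ 0.894

Path (a) isothermal: W = P₁V₁ ln(V₂/V₁) → W_a/(P₁V₁) = -0.5504.
Path (b) adiabatic: W = P₁V₁(1 − (V₁/V₂)^(γ−1))/(γ−1) → W_b/(P₁V₁) = -0.6157.
W_a / W_b = -0.5504 / -0.6157 = 0.894.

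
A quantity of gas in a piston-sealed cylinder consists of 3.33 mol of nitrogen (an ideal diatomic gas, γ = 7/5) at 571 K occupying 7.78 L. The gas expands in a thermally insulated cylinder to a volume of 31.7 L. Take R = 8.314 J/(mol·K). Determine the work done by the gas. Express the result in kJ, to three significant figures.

W ≈ 17.0 kJ

Adiabatic: TV^(γ−1) = const with γ = 7/5.
T₂ = T₁ (V₁/V₂)^(γ−1) = 571 × (7.78/31.7)^0.4 = 571 × 0.5701 = 325.5 K.
W_by = nCᵥ(T₁ − T₂) = (3.33)(20.79)(571 − 325.5) = 16989 J.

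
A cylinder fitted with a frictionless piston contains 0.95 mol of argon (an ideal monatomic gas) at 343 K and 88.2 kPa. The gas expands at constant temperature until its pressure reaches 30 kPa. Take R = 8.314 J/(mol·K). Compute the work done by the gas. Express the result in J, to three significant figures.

Isothermal process: W = nRT ln(V₂/V₁) = nRT ln(P₁/P₂).
W = (0.95)(8.314)(343) × ln(88.2/30)
  = 2709 × ln(2.94) = 2709 × 1.078
W_by_gas = 2922 J.

W ≈ 2920 J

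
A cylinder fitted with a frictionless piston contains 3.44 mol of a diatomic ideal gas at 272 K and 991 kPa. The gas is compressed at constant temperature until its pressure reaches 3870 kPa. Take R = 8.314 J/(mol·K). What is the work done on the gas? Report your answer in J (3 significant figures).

W ≈ 10600 J

Isothermal process: W = nRT ln(V₂/V₁) = nRT ln(P₁/P₂).
W = (3.44)(8.314)(272) × ln(991/3870)
  = 7779 × ln(0.2561) = 7779 × -1.362
W_by_gas = -10598 J; work on gas = −W_by = 10598 J.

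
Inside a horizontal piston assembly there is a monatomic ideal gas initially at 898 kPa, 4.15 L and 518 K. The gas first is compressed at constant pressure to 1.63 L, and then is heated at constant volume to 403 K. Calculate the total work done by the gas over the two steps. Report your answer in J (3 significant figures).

W_total ≈ -2260 J

Step 1 (isobaric): W = PΔV = (898 kPa)(1.63 − 4.15 L) = -2263 J.
Step 2 (isochoric): W = 0 (constant volume).
W_total = -2263 + 0 = -2263 J.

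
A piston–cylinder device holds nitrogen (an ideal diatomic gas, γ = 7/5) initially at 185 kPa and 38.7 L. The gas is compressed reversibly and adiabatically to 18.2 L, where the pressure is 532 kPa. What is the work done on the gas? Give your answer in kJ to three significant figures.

Adiabatic: W = (P₁V₁ − P₂V₂)/(γ − 1) with γ = 7/5.
P₁V₁ = 7160 J, P₂V₂ = 9682 J.
W = (7160 − 9682) / 0.4 = -6307 J.
Work on gas = −W_by = 6307 J.

W ≈ 6.31 kJ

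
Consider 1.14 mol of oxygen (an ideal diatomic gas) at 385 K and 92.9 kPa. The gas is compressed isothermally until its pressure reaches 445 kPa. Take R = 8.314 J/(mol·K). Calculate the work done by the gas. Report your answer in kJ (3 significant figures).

W ≈ -5.72 kJ

Isothermal process: W = nRT ln(V₂/V₁) = nRT ln(P₁/P₂).
W = (1.14)(8.314)(385) × ln(92.9/445)
  = 3649 × ln(0.2088) = 3649 × -1.567
W_by_gas = -5716 J.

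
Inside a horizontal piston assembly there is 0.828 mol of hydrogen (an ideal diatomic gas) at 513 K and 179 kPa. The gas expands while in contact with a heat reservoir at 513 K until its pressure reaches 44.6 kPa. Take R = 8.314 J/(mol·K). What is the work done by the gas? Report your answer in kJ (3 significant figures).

Isothermal process: W = nRT ln(V₂/V₁) = nRT ln(P₁/P₂).
W = (0.828)(8.314)(513) × ln(179/44.6)
  = 3531 × ln(4.013) = 3531 × 1.39
W_by_gas = 4908 J.

W ≈ 4.91 kJ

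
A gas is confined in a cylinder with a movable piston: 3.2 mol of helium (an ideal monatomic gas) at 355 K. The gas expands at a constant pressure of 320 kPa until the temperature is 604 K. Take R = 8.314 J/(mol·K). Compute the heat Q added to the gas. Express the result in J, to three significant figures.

Isobaric: W = nRΔT = (3.2)(8.314)(249) = 6625 J.
ΔU = nCᵥΔT with Cᵥ = 3R/2: ΔU = (3.2)(12.47)(249) = 9937 J.
Q = ΔU + W = 9937 + 6625 = 16561 J.

Q ≈ 16600 J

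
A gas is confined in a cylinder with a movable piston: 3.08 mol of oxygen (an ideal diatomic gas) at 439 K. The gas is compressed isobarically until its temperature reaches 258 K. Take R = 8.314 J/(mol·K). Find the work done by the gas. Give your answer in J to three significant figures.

W ≈ -4630 J

Isobaric: W = P ΔV = nR ΔT.
W = (3.08)(8.314)(258 − 439) = -4635 J.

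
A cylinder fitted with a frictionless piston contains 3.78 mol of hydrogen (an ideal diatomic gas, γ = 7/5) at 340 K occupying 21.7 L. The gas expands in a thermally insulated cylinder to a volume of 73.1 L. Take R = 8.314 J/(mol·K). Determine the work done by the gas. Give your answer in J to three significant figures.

Adiabatic: TV^(γ−1) = const with γ = 7/5.
T₂ = T₁ (V₁/V₂)^(γ−1) = 340 × (21.7/73.1)^0.4 = 340 × 0.6152 = 209.2 K.
W_by = nCᵥ(T₁ − T₂) = (3.78)(20.79)(340 − 209.2) = 10279 J.

W ≈ 10300 J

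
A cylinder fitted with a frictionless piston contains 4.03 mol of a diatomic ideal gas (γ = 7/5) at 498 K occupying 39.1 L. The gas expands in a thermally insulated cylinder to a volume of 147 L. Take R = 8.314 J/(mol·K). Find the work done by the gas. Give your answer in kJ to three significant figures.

Adiabatic: TV^(γ−1) = const with γ = 7/5.
T₂ = T₁ (V₁/V₂)^(γ−1) = 498 × (39.1/147)^0.4 = 498 × 0.5888 = 293.2 K.
W_by = nCᵥ(T₁ − T₂) = (4.03)(20.79)(498 − 293.2) = 17154 J.

W ≈ 17.2 kJ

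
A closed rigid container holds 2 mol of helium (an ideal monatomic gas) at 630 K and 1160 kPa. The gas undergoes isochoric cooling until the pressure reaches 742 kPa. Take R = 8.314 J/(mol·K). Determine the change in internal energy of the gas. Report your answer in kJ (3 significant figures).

Constant volume ⇒ W = 0, so Q = ΔU = nCᵥΔT with Cᵥ = 3R/2 = 12.47 J/(mol·K).
At constant V, T₂/T₁ = P₂/P₁ ⇒ ΔT = T₁(P₂/P₁ − 1) = 630·(742/1160 − 1) = -227 K.
ΔU = (2)(12.47)(-227) = -5662 J.

ΔU ≈ -5.66 kJ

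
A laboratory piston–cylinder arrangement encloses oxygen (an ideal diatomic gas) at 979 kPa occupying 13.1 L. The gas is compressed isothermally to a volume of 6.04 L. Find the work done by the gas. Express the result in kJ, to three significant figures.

W ≈ -9.93 kJ

Isothermal: W = nRT ln(V₂/V₁) = P₁V₁ ln(V₂/V₁).
P₁V₁ = (979 kPa)(13.1 L) = 12825 J.
W = 12825 × ln(6.04/13.1) = 12825 × -0.7742
W_by_gas = -9929 J.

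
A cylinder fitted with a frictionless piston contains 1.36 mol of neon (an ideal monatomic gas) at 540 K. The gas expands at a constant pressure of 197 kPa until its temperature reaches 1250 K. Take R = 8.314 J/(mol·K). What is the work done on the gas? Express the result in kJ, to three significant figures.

Isobaric: W = P ΔV = nR ΔT.
W = (1.36)(8.314)(1250 − 540) = 8028 J.
Work on gas = −W_by = -8028 J.

W ≈ -8.03 kJ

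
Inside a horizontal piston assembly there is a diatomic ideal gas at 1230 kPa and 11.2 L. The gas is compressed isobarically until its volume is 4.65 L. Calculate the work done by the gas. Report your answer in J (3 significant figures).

Isobaric: W = P ΔV.
W = (1230 kPa)(4.65 − 11.2 L) = (1230)(-6.55) = -8056 J.

W ≈ -8060 J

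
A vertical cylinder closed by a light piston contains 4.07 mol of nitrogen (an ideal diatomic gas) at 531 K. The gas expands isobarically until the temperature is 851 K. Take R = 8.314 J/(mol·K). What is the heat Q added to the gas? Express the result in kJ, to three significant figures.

Q ≈ 37.9 kJ

Isobaric: W = nRΔT = (4.07)(8.314)(320) = 10828 J.
ΔU = nCᵥΔT with Cᵥ = 5R/2: ΔU = (4.07)(20.79)(320) = 27070 J.
Q = ΔU + W = 27070 + 10828 = 37899 J.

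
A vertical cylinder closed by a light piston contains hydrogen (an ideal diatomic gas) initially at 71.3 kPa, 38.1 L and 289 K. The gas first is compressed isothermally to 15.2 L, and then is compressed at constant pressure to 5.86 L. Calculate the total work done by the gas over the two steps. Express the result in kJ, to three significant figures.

W_total ≈ -4.17 kJ

Step 1 (isothermal): W = P₁V₁ ln(V₂/V₁) = (2717) ln(15.2/38.1) = -2496 J.
After step 1: P = 178.7 kPa, V = 15.2 L, T = 289 K.
Step 2 (isobaric): W = PΔV = (178.7 kPa)(5.86 − 15.2 L) = -1669 J.
W_total = -2496 − 1669 = -4166 J.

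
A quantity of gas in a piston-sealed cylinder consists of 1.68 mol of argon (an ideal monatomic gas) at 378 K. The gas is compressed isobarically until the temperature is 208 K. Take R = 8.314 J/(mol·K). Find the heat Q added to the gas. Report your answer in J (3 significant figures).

Isobaric: W = nRΔT = (1.68)(8.314)(-170) = -2374 J.
ΔU = nCᵥΔT with Cᵥ = 3R/2: ΔU = (1.68)(12.47)(-170) = -3562 J.
Q = ΔU + W = -3562 − 2374 = -5936 J.

Q ≈ -5940 J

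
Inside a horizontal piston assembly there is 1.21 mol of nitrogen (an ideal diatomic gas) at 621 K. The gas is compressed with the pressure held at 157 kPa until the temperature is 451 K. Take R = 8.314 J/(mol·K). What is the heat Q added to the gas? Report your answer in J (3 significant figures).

Q ≈ -5990 J

Isobaric: W = nRΔT = (1.21)(8.314)(-170) = -1710 J.
ΔU = nCᵥΔT with Cᵥ = 5R/2: ΔU = (1.21)(20.79)(-170) = -4275 J.
Q = ΔU + W = -4275 − 1710 = -5986 J.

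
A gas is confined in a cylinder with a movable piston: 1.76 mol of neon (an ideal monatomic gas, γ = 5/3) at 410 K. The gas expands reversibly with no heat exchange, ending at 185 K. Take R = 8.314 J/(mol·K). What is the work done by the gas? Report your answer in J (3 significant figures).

Adiabatic ⇒ Q = 0, so W_by = −ΔU = nCᵥ(T₁ − T₂).
Cᵥ = 3R/2 = 12.47 J/(mol·K).
W = (1.76)(12.47)(410 − 185) = 4939 J.

W ≈ 4940 J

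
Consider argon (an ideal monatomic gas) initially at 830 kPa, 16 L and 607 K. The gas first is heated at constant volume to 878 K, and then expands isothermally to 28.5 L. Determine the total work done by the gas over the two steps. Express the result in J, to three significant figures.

Step 1 (isochoric): W = 0 (constant volume).
After step 1: P = 1201 kPa (V unchanged).
Step 2 (isothermal): W = P₁V₁ ln(V₂/V₁) = (19209) ln(28.5/16) = 11090 J.
W_total = 0 + 11090 = 11090 J.

W_total ≈ 11100 J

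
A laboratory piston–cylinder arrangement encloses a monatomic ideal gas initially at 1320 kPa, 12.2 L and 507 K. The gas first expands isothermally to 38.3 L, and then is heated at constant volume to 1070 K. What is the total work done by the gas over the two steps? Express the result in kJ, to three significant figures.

W_total ≈ 18.4 kJ

Step 1 (isothermal): W = P₁V₁ ln(V₂/V₁) = (16104) ln(38.3/12.2) = 18423 J.
Step 2 (isochoric): W = 0 (constant volume).
W_total = 18423 + 0 = 18423 J.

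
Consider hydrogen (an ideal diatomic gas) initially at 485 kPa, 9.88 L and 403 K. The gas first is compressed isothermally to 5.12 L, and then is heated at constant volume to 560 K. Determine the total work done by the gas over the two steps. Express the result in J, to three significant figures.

W_total ≈ -3150 J

Step 1 (isothermal): W = P₁V₁ ln(V₂/V₁) = (4792) ln(5.12/9.88) = -3150 J.
Step 2 (isochoric): W = 0 (constant volume).
W_total = -3150 + 0 = -3150 J.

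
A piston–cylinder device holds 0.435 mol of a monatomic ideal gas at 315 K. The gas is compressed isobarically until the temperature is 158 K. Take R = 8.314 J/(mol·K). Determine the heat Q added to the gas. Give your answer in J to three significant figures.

Isobaric: W = nRΔT = (0.435)(8.314)(-157) = -567.8 J.
ΔU = nCᵥΔT with Cᵥ = 3R/2: ΔU = (0.435)(12.47)(-157) = -851.7 J.
Q = ΔU + W = -851.7 − 567.8 = -1420 J.

Q ≈ -1420 J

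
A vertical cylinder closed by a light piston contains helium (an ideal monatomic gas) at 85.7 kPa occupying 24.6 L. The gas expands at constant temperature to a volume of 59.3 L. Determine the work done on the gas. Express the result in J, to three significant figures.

Isothermal: W = nRT ln(V₂/V₁) = P₁V₁ ln(V₂/V₁).
P₁V₁ = (85.7 kPa)(24.6 L) = 2108 J.
W = 2108 × ln(59.3/24.6) = 2108 × 0.8799
W_by_gas = 1855 J; work on gas = −W_by = -1855 J.

W ≈ -1850 J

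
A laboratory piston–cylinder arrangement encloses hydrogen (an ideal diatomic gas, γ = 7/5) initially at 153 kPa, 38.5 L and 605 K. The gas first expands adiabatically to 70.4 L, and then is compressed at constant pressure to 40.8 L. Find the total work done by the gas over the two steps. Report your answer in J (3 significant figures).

W_total ≈ 1210 J

Step 1 (adiabatic): W = (P₁V₁ − P₂V₂)/(γ−1) = (5890 − 4627)/0.4 = 3159 J.
After step 1: P = 65.73 kPa, V = 70.4 L, T = 475.2 K.
Step 2 (isobaric): W = PΔV = (65.73 kPa)(40.8 − 70.4 L) = -1945 J.
W_total = 3159 − 1945 = 1213 J.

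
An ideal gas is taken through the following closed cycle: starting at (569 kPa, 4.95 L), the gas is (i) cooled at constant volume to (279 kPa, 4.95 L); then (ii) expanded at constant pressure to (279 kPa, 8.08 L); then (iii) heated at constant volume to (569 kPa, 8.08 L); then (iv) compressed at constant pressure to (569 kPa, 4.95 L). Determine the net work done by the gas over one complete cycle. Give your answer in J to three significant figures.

Constant-volume legs do no work.
W(ii) = (279)(8.08 − 4.95) = 873.3 J; W(iv) = (569)(4.95 − 8.08) = -1781 J.
W_net = 873.3 − 1781 = -907.7 J (the counter-clockwise enclosed area).

W_net ≈ -908 J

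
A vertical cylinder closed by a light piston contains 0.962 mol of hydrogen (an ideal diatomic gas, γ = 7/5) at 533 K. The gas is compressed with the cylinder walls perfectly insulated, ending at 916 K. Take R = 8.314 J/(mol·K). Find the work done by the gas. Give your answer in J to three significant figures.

W ≈ -7660 J

Adiabatic ⇒ Q = 0, so W_by = −ΔU = nCᵥ(T₁ − T₂).
Cᵥ = 5R/2 = 20.79 J/(mol·K).
W = (0.962)(20.79)(533 − 916) = -7658 J.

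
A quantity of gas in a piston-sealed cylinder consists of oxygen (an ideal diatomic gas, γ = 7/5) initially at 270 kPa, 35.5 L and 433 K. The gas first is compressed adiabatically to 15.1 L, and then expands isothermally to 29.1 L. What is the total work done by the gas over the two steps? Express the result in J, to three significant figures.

Step 1 (adiabatic): W = (P₁V₁ − P₂V₂)/(γ−1) = (9585 − 13493)/0.4 = -9769 J.
After step 1: P = 893.5 kPa, V = 15.1 L, T = 609.5 K.
Step 2 (isothermal): W = P₁V₁ ln(V₂/V₁) = (13493) ln(29.1/15.1) = 8852 J.
W_total = -9769 + 8852 = -917.1 J.

W_total ≈ -917 J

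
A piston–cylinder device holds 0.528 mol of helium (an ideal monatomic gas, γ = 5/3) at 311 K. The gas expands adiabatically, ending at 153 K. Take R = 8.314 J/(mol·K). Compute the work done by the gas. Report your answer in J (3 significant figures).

Adiabatic ⇒ Q = 0, so W_by = −ΔU = nCᵥ(T₁ − T₂).
Cᵥ = 3R/2 = 12.47 J/(mol·K).
W = (0.528)(12.47)(311 − 153) = 1040 J.

W ≈ 1040 J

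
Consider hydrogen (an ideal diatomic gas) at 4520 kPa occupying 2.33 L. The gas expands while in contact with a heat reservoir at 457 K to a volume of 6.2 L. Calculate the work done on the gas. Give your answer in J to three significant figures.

W ≈ -10300 J

Isothermal: W = nRT ln(V₂/V₁) = P₁V₁ ln(V₂/V₁).
P₁V₁ = (4520 kPa)(2.33 L) = 10532 J.
W = 10532 × ln(6.2/2.33) = 10532 × 0.9787
W_by_gas = 10307 J; work on gas = −W_by = -10307 J.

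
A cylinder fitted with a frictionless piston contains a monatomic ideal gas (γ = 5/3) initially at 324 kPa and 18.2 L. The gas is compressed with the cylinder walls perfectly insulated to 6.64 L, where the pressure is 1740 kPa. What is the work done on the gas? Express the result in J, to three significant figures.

W ≈ 8490 J

Adiabatic: W = (P₁V₁ − P₂V₂)/(γ − 1) with γ = 5/3.
P₁V₁ = 5897 J, P₂V₂ = 11554 J.
W = (5897 − 11554) / 0.6667 = -8485 J.
Work on gas = −W_by = 8485 J.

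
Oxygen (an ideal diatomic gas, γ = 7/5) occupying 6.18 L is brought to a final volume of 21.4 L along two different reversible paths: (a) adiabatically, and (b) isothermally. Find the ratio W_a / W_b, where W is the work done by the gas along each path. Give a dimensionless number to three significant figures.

Path (a) adiabatic: W = P₁V₁(1 − (V₁/V₂)^(γ−1))/(γ−1) → W_a/(P₁V₁) = 0.9789.
Path (b) isothermal: W = P₁V₁ ln(V₂/V₁) → W_b/(P₁V₁) = 1.242.
W_a / W_b = 0.9789 / 1.242 = 0.7881.

W_a / W_b ≈ 0.788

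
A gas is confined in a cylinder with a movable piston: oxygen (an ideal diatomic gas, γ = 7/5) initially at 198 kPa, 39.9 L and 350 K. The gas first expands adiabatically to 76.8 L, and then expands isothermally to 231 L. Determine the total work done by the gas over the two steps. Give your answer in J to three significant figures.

W_total ≈ 11200 J

Step 1 (adiabatic): W = (P₁V₁ − P₂V₂)/(γ−1) = (7900 − 6080)/0.4 = 4551 J.
After step 1: P = 79.16 kPa, V = 76.8 L, T = 269.3 K.
Step 2 (isothermal): W = P₁V₁ ln(V₂/V₁) = (6080) ln(231/76.8) = 6695 J.
W_total = 4551 + 6695 = 11246 J.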